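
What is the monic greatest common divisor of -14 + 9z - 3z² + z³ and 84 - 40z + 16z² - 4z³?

7 - z + z²

Euclidean algorithm in ℚ[z]:
  z³ - 3z² + 9z - 14 = (-1/4)(-4z³ + 16z² - 40z + 84) + (z² - z + 7)
  -4z³ + 16z² - 40z + 84 = (-4z + 12)(z² - z + 7) + (0)
The last nonzero remainder z² - z + 7 is already monic.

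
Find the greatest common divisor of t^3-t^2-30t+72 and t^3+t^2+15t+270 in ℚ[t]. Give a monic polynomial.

Apply the Euclidean algorithm:
  t^3-t^2-30t+72 = (t^3+t^2+15t+270) + (-2t^2-45t-198)
  t^3+t^2+15t+270 = (-(1/2)t+43/4)(-2t^2-45t-198) + ((1599/4)t+4797/2)
  -2t^2-45t-198 = (-(8/1599)t-44/533)((1599/4)t+4797/2) + (0)
Last nonzero remainder: (1599/4)t+4797/2. Dividing through by 1599/4 gives the monic gcd t+6.

t+6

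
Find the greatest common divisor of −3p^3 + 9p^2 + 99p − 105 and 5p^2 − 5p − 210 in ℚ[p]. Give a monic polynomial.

Repeated division with remainder:
  −3p^3 + 9p^2 + 99p − 105 = (−(3/5)p + 6/5)(5p^2 − 5p − 210) + (−21p + 147)
  5p^2 − 5p − 210 = (−(5/21)p − 10/7)(−21p + 147) + (0)
Last nonzero remainder: −21p + 147. Dividing through by −21 gives the monic gcd p − 7.

p − 7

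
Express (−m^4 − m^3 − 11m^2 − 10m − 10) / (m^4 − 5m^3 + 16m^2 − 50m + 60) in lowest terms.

(−m^2 − m − 1)/(m^2 − 5m + 6)

Euclidean algorithm in ℚ[m]:
  −m^4 − m^3 − 11m^2 − 10m − 10 = (−1)(m^4 − 5m^3 + 16m^2 − 50m + 60) + (−6m^3 + 5m^2 − 60m + 50)
  m^4 − 5m^3 + 16m^2 − 50m + 60 = (−(1/6)m + 25/36)(−6m^3 + 5m^2 − 60m + 50) + ((91/36)m^2 + 455/18)
  −6m^3 + 5m^2 − 60m + 50 = (−(216/91)m + 180/91)((91/36)m^2 + 455/18) + (0)
Last nonzero remainder: (91/36)m^2 + 455/18. Dividing through by 91/36 gives the monic gcd m^2 + 10.
Cancel m^2 + 10 from numerator and denominator to get the reduced form.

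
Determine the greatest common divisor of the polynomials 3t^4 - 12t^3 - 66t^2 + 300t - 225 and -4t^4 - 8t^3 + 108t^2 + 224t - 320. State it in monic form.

By polynomial division,
  3t^4 - 12t^3 - 66t^2 + 300t - 225 = (-3/4)(-4t^4 - 8t^3 + 108t^2 + 224t - 320) + (-18t^3 + 15t^2 + 468t - 465)
  -4t^4 - 8t^3 + 108t^2 + 224t - 320 = ((2/9)t + 17/27)(-18t^3 + 15t^2 + 468t - 465) + (-(49/9)t^2 + (98/3)t - 245/9)
  -18t^3 + 15t^2 + 468t - 465 = ((162/49)t + 837/49)(-(49/9)t^2 + (98/3)t - 245/9) + (0)
Last nonzero remainder: -(49/9)t^2 + (98/3)t - 245/9. Dividing through by -49/9 gives the monic gcd t^2 - 6t + 5.

t^2 - 6t + 5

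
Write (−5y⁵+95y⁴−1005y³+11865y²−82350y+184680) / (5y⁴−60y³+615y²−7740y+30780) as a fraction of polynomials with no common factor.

(−y²+13y−36)/(y−6)

Euclidean algorithm in ℚ[y]:
  −5y⁵+95y⁴−1005y³+11865y²−82350y+184680 = (−y+7)(5y⁴−60y³+615y²−7740y+30780) + (30y³−180y²+2610y−30780)
  5y⁴−60y³+615y²−7740y+30780 = ((1/6)y−1)(30y³−180y²+2610y−30780) + (0)
Last nonzero remainder: 30y³−180y²+2610y−30780. Dividing through by 30 gives the monic gcd y³−6y²+87y−1026.
Cancel y³−6y²+87y−1026 from numerator and denominator to get the reduced form.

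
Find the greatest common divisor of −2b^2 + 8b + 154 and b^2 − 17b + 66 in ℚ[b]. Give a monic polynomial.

b − 11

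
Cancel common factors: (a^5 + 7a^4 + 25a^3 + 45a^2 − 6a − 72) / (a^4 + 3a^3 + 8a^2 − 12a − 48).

(a^2 + 2a − 3)/(a − 2)

By polynomial division,
  a^5 + 7a^4 + 25a^3 + 45a^2 − 6a − 72 = (a + 4)(a^4 + 3a^3 + 8a^2 − 12a − 48) + (5a^3 + 25a^2 + 90a + 120)
  a^4 + 3a^3 + 8a^2 − 12a − 48 = ((1/5)a − 2/5)(5a^3 + 25a^2 + 90a + 120) + (0)
Last nonzero remainder: 5a^3 + 25a^2 + 90a + 120. Dividing through by 5 gives the monic gcd a^3 + 5a^2 + 18a + 24.
Cancel a^3 + 5a^2 + 18a + 24 from numerator and denominator to get the reduced form.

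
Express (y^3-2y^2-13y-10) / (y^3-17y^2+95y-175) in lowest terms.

By polynomial division,
  y^3-2y^2-13y-10 = (y^3-17y^2+95y-175) + (15y^2-108y+165)
  y^3-17y^2+95y-175 = ((1/15)y-49/75)(15y^2-108y+165) + ((336/25)y-336/5)
  15y^2-108y+165 = ((125/112)y-275/112)((336/25)y-336/5) + (0)
Last nonzero remainder: (336/25)y-336/5. Dividing through by 336/25 gives the monic gcd y-5.
Cancel y-5 from numerator and denominator to get the reduced form.

(y^2+3y+2)/(y^2-12y+35)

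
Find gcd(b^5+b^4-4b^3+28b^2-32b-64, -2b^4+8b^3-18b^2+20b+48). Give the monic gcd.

Repeated division with remainder:
  b^5+b^4-4b^3+28b^2-32b-64 = (-(1/2)b-5/2)(-2b^4+8b^3-18b^2+20b+48) + (7b^3-7b^2+42b+56)
  -2b^4+8b^3-18b^2+20b+48 = (-(2/7)b+6/7)(7b^3-7b^2+42b+56) + (0)
Last nonzero remainder: 7b^3-7b^2+42b+56. Dividing through by 7 gives the monic gcd b^3-b^2+6b+8.

b^3-b^2+6b+8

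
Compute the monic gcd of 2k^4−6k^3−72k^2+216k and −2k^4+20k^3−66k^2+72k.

By polynomial division,
  2k^4−6k^3−72k^2+216k = (−1)(−2k^4+20k^3−66k^2+72k) + (14k^3−138k^2+288k)
  −2k^4+20k^3−66k^2+72k = (−(1/7)k+1/49)(14k^3−138k^2+288k) + (−(1080/49)k^2+(3240/49)k)
  14k^3−138k^2+288k = (−(343/540)k+196/45)(−(1080/49)k^2+(3240/49)k) + (0)
Last nonzero remainder: −(1080/49)k^2+(3240/49)k. Dividing through by −1080/49 gives the monic gcd k^2−3k.

k^2−3k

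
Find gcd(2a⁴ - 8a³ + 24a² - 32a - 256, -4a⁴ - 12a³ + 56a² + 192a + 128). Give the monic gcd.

a² - 2a - 8

Repeated division with remainder:
  2a⁴ - 8a³ + 24a² - 32a - 256 = (-1/2)(-4a⁴ - 12a³ + 56a² + 192a + 128) + (-14a³ + 52a² + 64a - 192)
  -4a⁴ - 12a³ + 56a² + 192a + 128 = ((2/7)a + 94/49)(-14a³ + 52a² + 64a - 192) + (-(3040/49)a² + (6080/49)a + 24320/49)
  -14a³ + 52a² + 64a - 192 = ((343/1520)a - 147/380)(-(3040/49)a² + (6080/49)a + 24320/49) + (0)
Last nonzero remainder: -(3040/49)a² + (6080/49)a + 24320/49. Dividing through by -3040/49 gives the monic gcd a² - 2a - 8.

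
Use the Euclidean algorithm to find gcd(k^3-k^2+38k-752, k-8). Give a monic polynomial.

k-8

Apply the Euclidean algorithm:
  k^3-k^2+38k-752 = (k^2+7k+94)(k-8) + (0)
The last nonzero remainder k-8 is already monic.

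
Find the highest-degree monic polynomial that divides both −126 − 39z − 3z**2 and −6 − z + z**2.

By polynomial division,
  −3z**2 − 39z − 126 = (−3)(z**2 − z − 6) + (−42z − 144)
  z**2 − z − 6 = (−(1/42)z + 31/294)(−42z − 144) + (450/49)
  −42z − 144 = (−(343/75)z − 392/25)(450/49) + (0)
The last nonzero remainder is the constant 450/49, so the polynomials are coprime and gcd = 1.

1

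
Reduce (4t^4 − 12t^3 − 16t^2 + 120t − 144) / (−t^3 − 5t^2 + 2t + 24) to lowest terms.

(−4t^2 + 16t − 24)/(t + 4)

Apply the Euclidean algorithm:
  4t^4 − 12t^3 − 16t^2 + 120t − 144 = (−4t + 32)(−t^3 − 5t^2 + 2t + 24) + (152t^2 + 152t − 912)
  −t^3 − 5t^2 + 2t + 24 = (−(1/152)t − 1/38)(152t^2 + 152t − 912) + (0)
Last nonzero remainder: 152t^2 + 152t − 912. Dividing through by 152 gives the monic gcd t^2 + t − 6.
Cancel t^2 + t − 6 from numerator and denominator to get the reduced form.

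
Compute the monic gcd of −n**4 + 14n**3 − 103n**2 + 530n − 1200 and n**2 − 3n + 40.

n**2 − 3n + 40

By polynomial division,
  −n**4 + 14n**3 − 103n**2 + 530n − 1200 = (−n**2 + 11n − 30)(n**2 − 3n + 40) + (0)
The last nonzero remainder n**2 − 3n + 40 is already monic.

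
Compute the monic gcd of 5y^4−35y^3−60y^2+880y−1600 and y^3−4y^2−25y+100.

y^2+y−20

Repeated division with remainder:
  5y^4−35y^3−60y^2+880y−1600 = (5y−15)(y^3−4y^2−25y+100) + (5y^2+5y−100)
  y^3−4y^2−25y+100 = ((1/5)y−1)(5y^2+5y−100) + (0)
Last nonzero remainder: 5y^2+5y−100. Dividing through by 5 gives the monic gcd y^2+y−20.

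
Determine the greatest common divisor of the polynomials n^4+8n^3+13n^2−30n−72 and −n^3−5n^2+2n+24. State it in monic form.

n^3+5n^2−2n−24

Apply the Euclidean algorithm:
  n^4+8n^3+13n^2−30n−72 = (−n−3)(−n^3−5n^2+2n+24) + (0)
Last nonzero remainder: −n^3−5n^2+2n+24. Dividing through by −1 gives the monic gcd n^3+5n^2−2n−24.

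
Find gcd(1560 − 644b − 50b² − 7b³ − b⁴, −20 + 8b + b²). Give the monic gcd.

−20 + 8b + b²

Repeated division with remainder:
  −b⁴ − 7b³ − 50b² − 644b + 1560 = (−b² + b − 78)(b² + 8b − 20) + (0)
The last nonzero remainder b² + 8b − 20 is already monic.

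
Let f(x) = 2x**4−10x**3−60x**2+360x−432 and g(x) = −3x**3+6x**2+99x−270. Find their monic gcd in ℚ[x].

Apply the Euclidean algorithm:
  2x**4−10x**3−60x**2+360x−432 = (−(2/3)x+2)(−3x**3+6x**2+99x−270) + (−6x**2−18x+108)
  −3x**3+6x**2+99x−270 = ((1/2)x−5/2)(−6x**2−18x+108) + (0)
Last nonzero remainder: −6x**2−18x+108. Dividing through by −6 gives the monic gcd x**2+3x−18.

x**2+3x−18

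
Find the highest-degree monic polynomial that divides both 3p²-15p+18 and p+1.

By polynomial division,
  3p²-15p+18 = (3p-18)(p+1) + (36)
  p+1 = ((1/36)p+1/36)(36) + (0)
The last nonzero remainder is the constant 36, so the polynomials are coprime and gcd = 1.

1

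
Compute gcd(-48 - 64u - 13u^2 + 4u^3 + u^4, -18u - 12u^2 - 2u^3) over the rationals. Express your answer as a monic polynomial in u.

3 + u

Euclidean algorithm in ℚ[u]:
  u^4 + 4u^3 - 13u^2 - 64u - 48 = (-(1/2)u + 1)(-2u^3 - 12u^2 - 18u) + (-10u^2 - 46u - 48)
  -2u^3 - 12u^2 - 18u = ((1/5)u + 7/25)(-10u^2 - 46u - 48) + ((112/25)u + 336/25)
  -10u^2 - 46u - 48 = (-(125/56)u - 25/7)((112/25)u + 336/25) + (0)
Last nonzero remainder: (112/25)u + 336/25. Dividing through by 112/25 gives the monic gcd u + 3.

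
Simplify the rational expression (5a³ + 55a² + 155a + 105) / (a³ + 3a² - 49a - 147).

Euclidean algorithm in ℚ[a]:
  5a³ + 55a² + 155a + 105 = (5)(a³ + 3a² - 49a - 147) + (40a² + 400a + 840)
  a³ + 3a² - 49a - 147 = ((1/40)a - 7/40)(40a² + 400a + 840) + (0)
Last nonzero remainder: 40a² + 400a + 840. Dividing through by 40 gives the monic gcd a² + 10a + 21.
Cancel a² + 10a + 21 from numerator and denominator to get the reduced form.

(5a + 5)/(a - 7)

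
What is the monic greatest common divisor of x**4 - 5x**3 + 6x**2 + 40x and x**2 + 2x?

x**2 + 2x

Repeated division with remainder:
  x**4 - 5x**3 + 6x**2 + 40x = (x**2 - 7x + 20)(x**2 + 2x) + (0)
The last nonzero remainder x**2 + 2x is already monic.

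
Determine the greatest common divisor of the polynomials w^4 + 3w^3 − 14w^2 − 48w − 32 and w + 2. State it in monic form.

Repeated division with remainder:
  w^4 + 3w^3 − 14w^2 − 48w − 32 = (w^3 + w^2 − 16w − 16)(w + 2) + (0)
The last nonzero remainder w + 2 is already monic.

w + 2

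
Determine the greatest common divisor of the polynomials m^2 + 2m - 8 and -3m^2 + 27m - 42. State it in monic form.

m - 2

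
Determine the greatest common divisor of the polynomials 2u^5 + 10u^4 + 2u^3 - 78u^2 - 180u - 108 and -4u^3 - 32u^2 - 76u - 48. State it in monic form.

u^2 + 4u + 3

Euclidean algorithm in ℚ[u]:
  2u^5 + 10u^4 + 2u^3 - 78u^2 - 180u - 108 = (-(1/2)u^2 + (3/2)u - 3)(-4u^3 - 32u^2 - 76u - 48) + (-84u^2 - 336u - 252)
  -4u^3 - 32u^2 - 76u - 48 = ((1/21)u + 4/21)(-84u^2 - 336u - 252) + (0)
Last nonzero remainder: -84u^2 - 336u - 252. Dividing through by -84 gives the monic gcd u^2 + 4u + 3.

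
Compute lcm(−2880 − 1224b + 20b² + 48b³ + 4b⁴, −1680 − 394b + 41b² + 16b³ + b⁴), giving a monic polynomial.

−5040 − 2862b − 271b² + 89b³ + 19b⁴ + b⁵

By polynomial division,
  4b⁴ + 48b³ + 20b² − 1224b − 2880 = (4)(b⁴ + 16b³ + 41b² − 394b − 1680) + (−16b³ − 144b² + 352b + 3840)
  b⁴ + 16b³ + 41b² − 394b − 1680 = (−(1/16)b − 7/16)(−16b³ − 144b² + 352b + 3840) + (0)
Last nonzero remainder: −16b³ − 144b² + 352b + 3840. Dividing through by −16 gives the monic gcd b³ + 9b² − 22b − 240.
Then lcm(f, g) = f·g / gcd(f, g); expanding and making the result monic gives the answer.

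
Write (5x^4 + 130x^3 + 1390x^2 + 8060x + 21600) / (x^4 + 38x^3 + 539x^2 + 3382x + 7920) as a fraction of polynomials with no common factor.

(5x^2 + 40x + 270)/(x^2 + 20x + 99)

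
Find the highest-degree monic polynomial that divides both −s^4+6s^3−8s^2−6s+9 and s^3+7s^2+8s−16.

Repeated division with remainder:
  −s^4+6s^3−8s^2−6s+9 = (−s+13)(s^3+7s^2+8s−16) + (−91s^2−126s+217)
  s^3+7s^2+8s−16 = (−(1/91)s−73/1183)(−91s^2−126s+217) + ((441/169)s−441/169)
  −91s^2−126s+217 = (−(2197/63)s−5239/63)((441/169)s−441/169) + (0)
Last nonzero remainder: (441/169)s−441/169. Dividing through by 441/169 gives the monic gcd s−1.

s−1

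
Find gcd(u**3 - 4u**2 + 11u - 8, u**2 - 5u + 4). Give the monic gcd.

u - 1

Euclidean algorithm in ℚ[u]:
  u**3 - 4u**2 + 11u - 8 = (u + 1)(u**2 - 5u + 4) + (12u - 12)
  u**2 - 5u + 4 = ((1/12)u - 1/3)(12u - 12) + (0)
Last nonzero remainder: 12u - 12. Dividing through by 12 gives the monic gcd u - 1.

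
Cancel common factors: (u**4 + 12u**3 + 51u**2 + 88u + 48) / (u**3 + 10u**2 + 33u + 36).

(u**2 + 5u + 4)/(u + 3)

Repeated division with remainder:
  u**4 + 12u**3 + 51u**2 + 88u + 48 = (u + 2)(u**3 + 10u**2 + 33u + 36) + (-2u**2 - 14u - 24)
  u**3 + 10u**2 + 33u + 36 = (-(1/2)u - 3/2)(-2u**2 - 14u - 24) + (0)
Last nonzero remainder: -2u**2 - 14u - 24. Dividing through by -2 gives the monic gcd u**2 + 7u + 12.
Cancel u**2 + 7u + 12 from numerator and denominator to get the reduced form.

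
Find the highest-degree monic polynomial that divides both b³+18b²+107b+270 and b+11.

Euclidean algorithm in ℚ[b]:
  b³+18b²+107b+270 = (b²+7b+30)(b+11) + (-60)
  b+11 = (-(1/60)b-11/60)(-60) + (0)
The last nonzero remainder is the constant -60, so the polynomials are coprime and gcd = 1.

1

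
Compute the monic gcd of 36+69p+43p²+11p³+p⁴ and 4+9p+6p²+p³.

4+5p+p²

By polynomial division,
  p⁴+11p³+43p²+69p+36 = (p+5)(p³+6p²+9p+4) + (4p²+20p+16)
  p³+6p²+9p+4 = ((1/4)p+1/4)(4p²+20p+16) + (0)
Last nonzero remainder: 4p²+20p+16. Dividing through by 4 gives the monic gcd p²+5p+4.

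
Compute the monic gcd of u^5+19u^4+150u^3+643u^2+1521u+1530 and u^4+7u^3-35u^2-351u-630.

u^3+14u^2+63u+90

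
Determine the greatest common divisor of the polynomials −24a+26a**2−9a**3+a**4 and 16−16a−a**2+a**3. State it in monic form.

Repeated division with remainder:
  a**4−9a**3+26a**2−24a = (a−8)(a**3−a**2−16a+16) + (34a**2−168a+128)
  a**3−a**2−16a+16 = ((1/34)a+67/578)(34a**2−168a+128) + (−(84/289)a+336/289)
  34a**2−168a+128 = (−(4913/42)a+2312/21)(−(84/289)a+336/289) + (0)
Last nonzero remainder: −(84/289)a+336/289. Dividing through by −84/289 gives the monic gcd a−4.

−4+a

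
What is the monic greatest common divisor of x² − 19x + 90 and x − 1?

1

Apply the Euclidean algorithm:
  x² − 19x + 90 = (x − 18)(x − 1) + (72)
  x − 1 = ((1/72)x − 1/72)(72) + (0)
The last nonzero remainder is the constant 72, so the polynomials are coprime and gcd = 1.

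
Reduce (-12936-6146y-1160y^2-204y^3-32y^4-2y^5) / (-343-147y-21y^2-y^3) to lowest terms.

Euclidean algorithm in ℚ[y]:
  -2y^5-32y^4-204y^3-1160y^2-6146y-12936 = (2y^2-10y+120)(-y^3-21y^2-147y-343) + (576y^2+8064y+28224)
  -y^3-21y^2-147y-343 = (-(1/576)y-7/576)(576y^2+8064y+28224) + (0)
Last nonzero remainder: 576y^2+8064y+28224. Dividing through by 576 gives the monic gcd y^2+14y+49.
Cancel y^2+14y+49 from numerator and denominator to get the reduced form.

(264+50y+4y^2+2y^3)/(7+y)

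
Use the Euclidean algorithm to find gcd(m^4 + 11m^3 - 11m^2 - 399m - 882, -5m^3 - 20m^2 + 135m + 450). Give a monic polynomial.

m + 3

Euclidean algorithm in ℚ[m]:
  m^4 + 11m^3 - 11m^2 - 399m - 882 = (-(1/5)m - 7/5)(-5m^3 - 20m^2 + 135m + 450) + (-12m^2 - 120m - 252)
  -5m^3 - 20m^2 + 135m + 450 = ((5/12)m - 5/2)(-12m^2 - 120m - 252) + (-60m - 180)
  -12m^2 - 120m - 252 = ((1/5)m + 7/5)(-60m - 180) + (0)
Last nonzero remainder: -60m - 180. Dividing through by -60 gives the monic gcd m + 3.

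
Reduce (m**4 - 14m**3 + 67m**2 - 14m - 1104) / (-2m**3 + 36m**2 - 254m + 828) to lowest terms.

(-m**2 + 5m + 24)/(2m - 18)

Euclidean algorithm in ℚ[m]:
  m**4 - 14m**3 + 67m**2 - 14m - 1104 = (-(1/2)m - 2)(-2m**3 + 36m**2 - 254m + 828) + (12m**2 - 108m + 552)
  -2m**3 + 36m**2 - 254m + 828 = (-(1/6)m + 3/2)(12m**2 - 108m + 552) + (0)
Last nonzero remainder: 12m**2 - 108m + 552. Dividing through by 12 gives the monic gcd m**2 - 9m + 46.
Cancel m**2 - 9m + 46 from numerator and denominator to get the reduced form.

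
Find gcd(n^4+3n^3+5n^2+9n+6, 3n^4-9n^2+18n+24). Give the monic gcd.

n^2+3n+2

By polynomial division,
  n^4+3n^3+5n^2+9n+6 = (1/3)(3n^4-9n^2+18n+24) + (3n^3+8n^2+3n-2)
  3n^4-9n^2+18n+24 = (n-8/3)(3n^3+8n^2+3n-2) + ((28/3)n^2+28n+56/3)
  3n^3+8n^2+3n-2 = ((9/28)n-3/28)((28/3)n^2+28n+56/3) + (0)
Last nonzero remainder: (28/3)n^2+28n+56/3. Dividing through by 28/3 gives the monic gcd n^2+3n+2.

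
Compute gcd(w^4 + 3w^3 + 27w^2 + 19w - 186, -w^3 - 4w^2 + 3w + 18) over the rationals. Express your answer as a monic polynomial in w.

Euclidean algorithm in ℚ[w]:
  w^4 + 3w^3 + 27w^2 + 19w - 186 = (-w + 1)(-w^3 - 4w^2 + 3w + 18) + (34w^2 + 34w - 204)
  -w^3 - 4w^2 + 3w + 18 = (-(1/34)w - 3/34)(34w^2 + 34w - 204) + (0)
Last nonzero remainder: 34w^2 + 34w - 204. Dividing through by 34 gives the monic gcd w^2 + w - 6.

w^2 + w - 6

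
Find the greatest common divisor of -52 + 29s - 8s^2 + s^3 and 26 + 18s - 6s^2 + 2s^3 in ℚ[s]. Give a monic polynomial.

Euclidean algorithm in ℚ[s]:
  s^3 - 8s^2 + 29s - 52 = (1/2)(2s^3 - 6s^2 + 18s + 26) + (-5s^2 + 20s - 65)
  2s^3 - 6s^2 + 18s + 26 = (-(2/5)s - 2/5)(-5s^2 + 20s - 65) + (0)
Last nonzero remainder: -5s^2 + 20s - 65. Dividing through by -5 gives the monic gcd s^2 - 4s + 13.

13 - 4s + s^2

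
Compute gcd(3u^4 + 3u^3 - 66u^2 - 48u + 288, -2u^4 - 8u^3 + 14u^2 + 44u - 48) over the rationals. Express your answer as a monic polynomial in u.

u^3 + 5u^2 - 2u - 24

Apply the Euclidean algorithm:
  3u^4 + 3u^3 - 66u^2 - 48u + 288 = (-3/2)(-2u^4 - 8u^3 + 14u^2 + 44u - 48) + (-9u^3 - 45u^2 + 18u + 216)
  -2u^4 - 8u^3 + 14u^2 + 44u - 48 = ((2/9)u - 2/9)(-9u^3 - 45u^2 + 18u + 216) + (0)
Last nonzero remainder: -9u^3 - 45u^2 + 18u + 216. Dividing through by -9 gives the monic gcd u^3 + 5u^2 - 2u - 24.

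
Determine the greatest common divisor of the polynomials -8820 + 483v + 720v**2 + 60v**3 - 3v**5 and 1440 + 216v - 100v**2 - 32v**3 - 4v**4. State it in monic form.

-12 + v + v**2

Euclidean algorithm in ℚ[v]:
  -3v**5 + 60v**3 + 720v**2 + 483v - 8820 = ((3/4)v - 6)(-4v**4 - 32v**3 - 100v**2 + 216v + 1440) + (-57v**3 - 42v**2 + 699v - 180)
  -4v**4 - 32v**3 - 100v**2 + 216v + 1440 = ((4/57)v + 184/361)(-57v**3 - 42v**2 + 699v - 180) + (-(46080/361)v**2 - (46080/361)v + 552960/361)
  -57v**3 - 42v**2 + 699v - 180 = ((6859/15360)v - 361/3072)(-(46080/361)v**2 - (46080/361)v + 552960/361) + (0)
Last nonzero remainder: -(46080/361)v**2 - (46080/361)v + 552960/361. Dividing through by -46080/361 gives the monic gcd v**2 + v - 12.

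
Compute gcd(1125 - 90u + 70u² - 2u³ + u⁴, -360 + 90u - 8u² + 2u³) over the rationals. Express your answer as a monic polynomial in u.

Repeated division with remainder:
  u⁴ - 2u³ + 70u² - 90u + 1125 = ((1/2)u + 1)(2u³ - 8u² + 90u - 360) + (33u² + 1485)
  2u³ - 8u² + 90u - 360 = ((2/33)u - 8/33)(33u² + 1485) + (0)
Last nonzero remainder: 33u² + 1485. Dividing through by 33 gives the monic gcd u² + 45.

45 + u²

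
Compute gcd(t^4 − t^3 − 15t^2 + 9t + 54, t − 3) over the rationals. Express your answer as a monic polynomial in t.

Repeated division with remainder:
  t^4 − t^3 − 15t^2 + 9t + 54 = (t^3 + 2t^2 − 9t − 18)(t − 3) + (0)
The last nonzero remainder t − 3 is already monic.

t − 3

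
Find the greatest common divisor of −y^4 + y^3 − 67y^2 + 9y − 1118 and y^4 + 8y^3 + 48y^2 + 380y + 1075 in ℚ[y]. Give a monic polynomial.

Repeated division with remainder:
  −y^4 + y^3 − 67y^2 + 9y − 1118 = (−1)(y^4 + 8y^3 + 48y^2 + 380y + 1075) + (9y^3 − 19y^2 + 389y − 43)
  y^4 + 8y^3 + 48y^2 + 380y + 1075 = ((1/9)y + 91/81)(9y^3 − 19y^2 + 389y − 43) + ((2116/81)y^2 − (4232/81)y + 90988/81)
  9y^3 − 19y^2 + 389y − 43 = ((729/2116)y − 81/2116)((2116/81)y^2 − (4232/81)y + 90988/81) + (0)
Last nonzero remainder: (2116/81)y^2 − (4232/81)y + 90988/81. Dividing through by 2116/81 gives the monic gcd y^2 − 2y + 43.

y^2 − 2y + 43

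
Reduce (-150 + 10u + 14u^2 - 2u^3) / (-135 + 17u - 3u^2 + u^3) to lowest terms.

(30 + 4u - 2u^2)/(27 + 2u + u^2)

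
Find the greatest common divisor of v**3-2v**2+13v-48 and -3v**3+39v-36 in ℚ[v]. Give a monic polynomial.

Apply the Euclidean algorithm:
  v**3-2v**2+13v-48 = (-1/3)(-3v**3+39v-36) + (-2v**2+26v-60)
  -3v**3+39v-36 = ((3/2)v+39/2)(-2v**2+26v-60) + (-378v+1134)
  -2v**2+26v-60 = ((1/189)v-10/189)(-378v+1134) + (0)
Last nonzero remainder: -378v+1134. Dividing through by -378 gives the monic gcd v-3.

v-3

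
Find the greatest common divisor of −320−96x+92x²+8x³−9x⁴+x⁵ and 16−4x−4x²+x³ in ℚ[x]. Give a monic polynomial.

−8−2x+x²

Euclidean algorithm in ℚ[x]:
  x⁵−9x⁴+8x³+92x²−96x−320 = (x²−5x−8)(x³−4x²−4x+16) + (24x²−48x−192)
  x³−4x²−4x+16 = ((1/24)x−1/12)(24x²−48x−192) + (0)
Last nonzero remainder: 24x²−48x−192. Dividing through by 24 gives the monic gcd x²−2x−8.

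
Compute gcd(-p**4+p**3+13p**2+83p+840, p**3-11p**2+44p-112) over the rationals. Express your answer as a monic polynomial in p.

p-7

Repeated division with remainder:
  -p**4+p**3+13p**2+83p+840 = (-p-10)(p**3-11p**2+44p-112) + (-53p**2+411p-280)
  p**3-11p**2+44p-112 = (-(1/53)p+172/2809)(-53p**2+411p-280) + ((38064/2809)p-266448/2809)
  -53p**2+411p-280 = (-(148877/38064)p+14045/4758)((38064/2809)p-266448/2809) + (0)
Last nonzero remainder: (38064/2809)p-266448/2809. Dividing through by 38064/2809 gives the monic gcd p-7.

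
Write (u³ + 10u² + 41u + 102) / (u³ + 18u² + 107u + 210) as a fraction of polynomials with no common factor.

(u² + 4u + 17)/(u² + 12u + 35)

Repeated division with remainder:
  u³ + 10u² + 41u + 102 = (u³ + 18u² + 107u + 210) + (-8u² - 66u - 108)
  u³ + 18u² + 107u + 210 = (-(1/8)u - 39/32)(-8u² - 66u - 108) + ((209/16)u + 627/8)
  -8u² - 66u - 108 = (-(128/209)u - 288/209)((209/16)u + 627/8) + (0)
Last nonzero remainder: (209/16)u + 627/8. Dividing through by 209/16 gives the monic gcd u + 6.
Cancel u + 6 from numerator and denominator to get the reduced form.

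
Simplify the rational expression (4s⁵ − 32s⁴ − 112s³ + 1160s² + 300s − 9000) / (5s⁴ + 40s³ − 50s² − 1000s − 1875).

(4s² − 44s + 120)/(5s + 25)

Apply the Euclidean algorithm:
  4s⁵ − 32s⁴ − 112s³ + 1160s² + 300s − 9000 = ((4/5)s − 64/5)(5s⁴ + 40s³ − 50s² − 1000s − 1875) + (440s³ + 1320s² − 11000s − 33000)
  5s⁴ + 40s³ − 50s² − 1000s − 1875 = ((1/88)s + 5/88)(440s³ + 1320s² − 11000s − 33000) + (0)
Last nonzero remainder: 440s³ + 1320s² − 11000s − 33000. Dividing through by 440 gives the monic gcd s³ + 3s² − 25s − 75.
Cancel s³ + 3s² − 25s − 75 from numerator and denominator to get the reduced form.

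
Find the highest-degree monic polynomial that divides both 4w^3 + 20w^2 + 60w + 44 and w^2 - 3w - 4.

Euclidean algorithm in ℚ[w]:
  4w^3 + 20w^2 + 60w + 44 = (4w + 32)(w^2 - 3w - 4) + (172w + 172)
  w^2 - 3w - 4 = ((1/172)w - 1/43)(172w + 172) + (0)
Last nonzero remainder: 172w + 172. Dividing through by 172 gives the monic gcd w + 1.

w + 1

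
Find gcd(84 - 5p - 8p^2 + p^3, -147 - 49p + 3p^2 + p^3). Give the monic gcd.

-21 - 4p + p^2

Apply the Euclidean algorithm:
  p^3 - 8p^2 - 5p + 84 = (p^3 + 3p^2 - 49p - 147) + (-11p^2 + 44p + 231)
  p^3 + 3p^2 - 49p - 147 = (-(1/11)p - 7/11)(-11p^2 + 44p + 231) + (0)
Last nonzero remainder: -11p^2 + 44p + 231. Dividing through by -11 gives the monic gcd p^2 - 4p - 21.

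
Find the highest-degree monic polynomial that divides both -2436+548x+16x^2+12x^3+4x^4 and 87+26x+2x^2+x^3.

29-x+x^2

Euclidean algorithm in ℚ[x]:
  4x^4+12x^3+16x^2+548x-2436 = (4x+4)(x^3+2x^2+26x+87) + (-96x^2+96x-2784)
  x^3+2x^2+26x+87 = (-(1/96)x-1/32)(-96x^2+96x-2784) + (0)
Last nonzero remainder: -96x^2+96x-2784. Dividing through by -96 gives the monic gcd x^2-x+29.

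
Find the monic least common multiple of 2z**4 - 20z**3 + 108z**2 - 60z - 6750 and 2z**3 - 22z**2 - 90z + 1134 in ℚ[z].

Repeated division with remainder:
  2z**4 - 20z**3 + 108z**2 - 60z - 6750 = (z + 1)(2z**3 - 22z**2 - 90z + 1134) + (220z**2 - 1104z - 7884)
  2z**3 - 22z**2 - 90z + 1134 = ((1/110)z - 329/6050)(220z**2 - 1104z - 7884) + (-(237048/3025)z + 2133432/3025)
  220z**2 - 1104z - 7884 = (-(166375/59262)z - 220825/19754)(-(237048/3025)z + 2133432/3025) + (0)
Last nonzero remainder: -(237048/3025)z + 2133432/3025. Dividing through by -237048/3025 gives the monic gcd z - 9.
Then lcm(f, g) = f·g / gcd(f, g); expanding and making the result monic gives the answer.

z**6 - 12z**5 + 11z**4 + 492z**3 - 6717z**2 + 8640z + 212625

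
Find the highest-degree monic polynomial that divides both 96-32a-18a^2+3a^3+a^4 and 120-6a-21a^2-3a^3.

-8+2a+a^2

Repeated division with remainder:
  a^4+3a^3-18a^2-32a+96 = (-(1/3)a+4/3)(-3a^3-21a^2-6a+120) + (8a^2+16a-64)
  -3a^3-21a^2-6a+120 = (-(3/8)a-15/8)(8a^2+16a-64) + (0)
Last nonzero remainder: 8a^2+16a-64. Dividing through by 8 gives the monic gcd a^2+2a-8.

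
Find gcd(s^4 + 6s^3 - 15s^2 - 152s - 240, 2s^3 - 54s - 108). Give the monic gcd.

Apply the Euclidean algorithm:
  s^4 + 6s^3 - 15s^2 - 152s - 240 = ((1/2)s + 3)(2s^3 - 54s - 108) + (12s^2 + 64s + 84)
  2s^3 - 54s - 108 = ((1/6)s - 8/9)(12s^2 + 64s + 84) + (-(100/9)s - 100/3)
  12s^2 + 64s + 84 = (-(27/25)s - 63/25)(-(100/9)s - 100/3) + (0)
Last nonzero remainder: -(100/9)s - 100/3. Dividing through by -100/9 gives the monic gcd s + 3.

s + 3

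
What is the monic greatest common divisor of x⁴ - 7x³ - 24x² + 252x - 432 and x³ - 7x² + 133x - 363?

Repeated division with remainder:
  x⁴ - 7x³ - 24x² + 252x - 432 = (x)(x³ - 7x² + 133x - 363) + (-157x² + 615x - 432)
  x³ - 7x² + 133x - 363 = (-(1/157)x + 484/24649)(-157x² + 615x - 432) + ((2912833/24649)x - 8738499/24649)
  -157x² + 615x - 432 = (-(3869893/2912833)x + 3549456/2912833)((2912833/24649)x - 8738499/24649) + (0)
Last nonzero remainder: (2912833/24649)x - 8738499/24649. Dividing through by 2912833/24649 gives the monic gcd x - 3.

x - 3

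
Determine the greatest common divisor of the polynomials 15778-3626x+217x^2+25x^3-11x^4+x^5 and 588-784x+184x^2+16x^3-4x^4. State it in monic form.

-49+x^2

By polynomial division,
  x^5-11x^4+25x^3+217x^2-3626x+15778 = (-(1/4)x+7/4)(-4x^4+16x^3+184x^2-784x+588) + (43x^3-301x^2-2107x+14749)
  -4x^4+16x^3+184x^2-784x+588 = (-(4/43)x-12/43)(43x^3-301x^2-2107x+14749) + (-96x^2+4704)
  43x^3-301x^2-2107x+14749 = (-(43/96)x+301/96)(-96x^2+4704) + (0)
Last nonzero remainder: -96x^2+4704. Dividing through by -96 gives the monic gcd x^2-49.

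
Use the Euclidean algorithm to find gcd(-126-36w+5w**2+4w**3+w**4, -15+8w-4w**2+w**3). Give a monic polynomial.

-3+w

Euclidean algorithm in ℚ[w]:
  w**4+4w**3+5w**2-36w-126 = (w+8)(w**3-4w**2+8w-15) + (29w**2-85w-6)
  w**3-4w**2+8w-15 = ((1/29)w-31/841)(29w**2-85w-6) + ((4267/841)w-12801/841)
  29w**2-85w-6 = ((24389/4267)w+1682/4267)((4267/841)w-12801/841) + (0)
Last nonzero remainder: (4267/841)w-12801/841. Dividing through by 4267/841 gives the monic gcd w-3.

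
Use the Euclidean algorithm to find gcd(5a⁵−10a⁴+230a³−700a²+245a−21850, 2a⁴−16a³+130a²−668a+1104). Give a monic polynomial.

a²−a+46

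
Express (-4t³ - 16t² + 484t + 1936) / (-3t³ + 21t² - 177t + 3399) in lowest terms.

Repeated division with remainder:
  -4t³ - 16t² + 484t + 1936 = (4/3)(-3t³ + 21t² - 177t + 3399) + (-44t² + 720t - 2596)
  -3t³ + 21t² - 177t + 3399 = ((3/44)t + 309/484)(-44t² + 720t - 2596) + (-(55620/121)t + 55620/11)
  -44t² + 720t - 2596 = ((1331/13905)t - 7139/13905)(-(55620/121)t + 55620/11) + (0)
Last nonzero remainder: -(55620/121)t + 55620/11. Dividing through by -55620/121 gives the monic gcd t - 11.
Cancel t - 11 from numerator and denominator to get the reduced form.

(4t² + 60t + 176)/(3t² + 12t + 309)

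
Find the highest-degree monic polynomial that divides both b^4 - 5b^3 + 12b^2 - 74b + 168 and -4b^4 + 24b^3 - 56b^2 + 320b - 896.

b^3 - 2b^2 + 6b - 56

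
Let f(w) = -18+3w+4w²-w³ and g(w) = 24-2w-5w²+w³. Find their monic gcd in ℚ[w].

-6-w+w²

Euclidean algorithm in ℚ[w]:
  -w³+4w²+3w-18 = (-1)(w³-5w²-2w+24) + (-w²+w+6)
  w³-5w²-2w+24 = (-w+4)(-w²+w+6) + (0)
Last nonzero remainder: -w²+w+6. Dividing through by -1 gives the monic gcd w²-w-6.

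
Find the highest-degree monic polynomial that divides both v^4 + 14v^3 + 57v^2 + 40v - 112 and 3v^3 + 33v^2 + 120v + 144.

Apply the Euclidean algorithm:
  v^4 + 14v^3 + 57v^2 + 40v - 112 = ((1/3)v + 1)(3v^3 + 33v^2 + 120v + 144) + (-16v^2 - 128v - 256)
  3v^3 + 33v^2 + 120v + 144 = (-(3/16)v - 9/16)(-16v^2 - 128v - 256) + (0)
Last nonzero remainder: -16v^2 - 128v - 256. Dividing through by -16 gives the monic gcd v^2 + 8v + 16.

v^2 + 8v + 16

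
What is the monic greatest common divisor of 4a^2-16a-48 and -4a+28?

1

By polynomial division,
  4a^2-16a-48 = (-a-3)(-4a+28) + (36)
  -4a+28 = (-(1/9)a+7/9)(36) + (0)
The last nonzero remainder is the constant 36, so the polynomials are coprime and gcd = 1.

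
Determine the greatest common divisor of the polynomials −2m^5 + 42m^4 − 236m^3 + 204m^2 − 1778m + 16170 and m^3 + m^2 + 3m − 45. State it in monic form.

m^2 + 4m + 15

By polynomial division,
  −2m^5 + 42m^4 − 236m^3 + 204m^2 − 1778m + 16170 = (−2m^2 + 44m − 274)(m^3 + m^2 + 3m − 45) + (256m^2 + 1024m + 3840)
  m^3 + m^2 + 3m − 45 = ((1/256)m − 3/256)(256m^2 + 1024m + 3840) + (0)
Last nonzero remainder: 256m^2 + 1024m + 3840. Dividing through by 256 gives the monic gcd m^2 + 4m + 15.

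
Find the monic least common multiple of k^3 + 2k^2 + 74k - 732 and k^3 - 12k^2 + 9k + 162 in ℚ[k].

k^5 - 4k^4 + 35k^3 - 1230k^2 + 2394k + 19764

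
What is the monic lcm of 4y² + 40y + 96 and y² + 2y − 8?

Repeated division with remainder:
  4y² + 40y + 96 = (4)(y² + 2y − 8) + (32y + 128)
  y² + 2y − 8 = ((1/32)y − 1/16)(32y + 128) + (0)
Last nonzero remainder: 32y + 128. Dividing through by 32 gives the monic gcd y + 4.
Then lcm(f, g) = f·g / gcd(f, g); expanding and making the result monic gives the answer.

y³ + 8y² + 4y − 48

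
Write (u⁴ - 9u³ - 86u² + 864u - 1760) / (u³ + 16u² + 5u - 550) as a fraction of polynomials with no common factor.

(u³ - 19u² + 104u - 176)/(u² + 6u - 55)

Repeated division with remainder:
  u⁴ - 9u³ - 86u² + 864u - 1760 = (u - 25)(u³ + 16u² + 5u - 550) + (309u² + 1539u - 15510)
  u³ + 16u² + 5u - 550 = ((1/309)u + 1135/31827)(309u² + 1539u - 15510) + ((3300/10609)u + 33000/10609)
  309u² + 1539u - 15510 = ((1092727/1100)u - 498623/100)((3300/10609)u + 33000/10609) + (0)
Last nonzero remainder: (3300/10609)u + 33000/10609. Dividing through by 3300/10609 gives the monic gcd u + 10.
Cancel u + 10 from numerator and denominator to get the reduced form.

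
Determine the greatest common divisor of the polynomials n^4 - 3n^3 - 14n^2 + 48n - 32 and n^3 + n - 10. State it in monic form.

Apply the Euclidean algorithm:
  n^4 - 3n^3 - 14n^2 + 48n - 32 = (n - 3)(n^3 + n - 10) + (-15n^2 + 61n - 62)
  n^3 + n - 10 = (-(1/15)n - 61/225)(-15n^2 + 61n - 62) + ((3016/225)n - 6032/225)
  -15n^2 + 61n - 62 = (-(3375/3016)n + 6975/3016)((3016/225)n - 6032/225) + (0)
Last nonzero remainder: (3016/225)n - 6032/225. Dividing through by 3016/225 gives the monic gcd n - 2.

n - 2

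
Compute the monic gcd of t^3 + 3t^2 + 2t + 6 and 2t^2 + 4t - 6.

t + 3

Euclidean algorithm in ℚ[t]:
  t^3 + 3t^2 + 2t + 6 = ((1/2)t + 1/2)(2t^2 + 4t - 6) + (3t + 9)
  2t^2 + 4t - 6 = ((2/3)t - 2/3)(3t + 9) + (0)
Last nonzero remainder: 3t + 9. Dividing through by 3 gives the monic gcd t + 3.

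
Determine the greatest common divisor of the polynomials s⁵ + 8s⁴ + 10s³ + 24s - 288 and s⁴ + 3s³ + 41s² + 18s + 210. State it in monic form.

s² + 6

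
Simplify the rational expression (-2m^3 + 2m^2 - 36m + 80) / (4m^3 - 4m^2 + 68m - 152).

(-m^2 - m - 20)/(2m^2 + 2m + 38)

Apply the Euclidean algorithm:
  -2m^3 + 2m^2 - 36m + 80 = (-1/2)(4m^3 - 4m^2 + 68m - 152) + (-2m + 4)
  4m^3 - 4m^2 + 68m - 152 = (-2m^2 - 2m - 38)(-2m + 4) + (0)
Last nonzero remainder: -2m + 4. Dividing through by -2 gives the monic gcd m - 2.
Cancel m - 2 from numerator and denominator to get the reduced form.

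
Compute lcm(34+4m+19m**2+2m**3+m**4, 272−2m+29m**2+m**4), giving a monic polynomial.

544−4m+330m**2−2m**3+31m**4+m**6

Euclidean algorithm in ℚ[m]:
  m**4+2m**3+19m**2+4m+34 = (m**4+29m**2−2m+272) + (2m**3−10m**2+6m−238)
  m**4+29m**2−2m+272 = ((1/2)m+5/2)(2m**3−10m**2+6m−238) + (51m**2+102m+867)
  2m**3−10m**2+6m−238 = ((2/51)m−14/51)(51m**2+102m+867) + (0)
Last nonzero remainder: 51m**2+102m+867. Dividing through by 51 gives the monic gcd m**2+2m+17.
Then lcm(f, g) = f·g / gcd(f, g); expanding and making the result monic gives the answer.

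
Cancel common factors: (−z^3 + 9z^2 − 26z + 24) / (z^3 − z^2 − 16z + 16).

(−z^2 + 5z − 6)/(z^2 + 3z − 4)

By polynomial division,
  −z^3 + 9z^2 − 26z + 24 = (−1)(z^3 − z^2 − 16z + 16) + (8z^2 − 42z + 40)
  z^3 − z^2 − 16z + 16 = ((1/8)z + 17/32)(8z^2 − 42z + 40) + ((21/16)z − 21/4)
  8z^2 − 42z + 40 = ((128/21)z − 160/21)((21/16)z − 21/4) + (0)
Last nonzero remainder: (21/16)z − 21/4. Dividing through by 21/16 gives the monic gcd z − 4.
Cancel z − 4 from numerator and denominator to get the reduced form.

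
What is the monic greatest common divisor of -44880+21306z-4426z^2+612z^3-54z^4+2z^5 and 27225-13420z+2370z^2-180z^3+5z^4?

Apply the Euclidean algorithm:
  2z^5-54z^4+612z^3-4426z^2+21306z-44880 = ((2/5)z+18/5)(5z^4-180z^3+2370z^2-13420z+27225) + (312z^3-7590z^2+58728z-142890)
  5z^4-180z^3+2370z^2-13420z+27225 = ((5/312)z-3035/16224)(312z^3-7590z^2+58728z-142890) + ((24325/2704)z^2-(24325/169)z+1337875/2704)
  312z^3-7590z^2+58728z-142890 = ((843648/24325)z-7024992/24325)((24325/2704)z^2-(24325/169)z+1337875/2704) + (0)
Last nonzero remainder: (24325/2704)z^2-(24325/169)z+1337875/2704. Dividing through by 24325/2704 gives the monic gcd z^2-16z+55.

55-16z+z^2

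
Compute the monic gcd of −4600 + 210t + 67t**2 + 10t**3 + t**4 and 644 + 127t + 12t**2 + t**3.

Euclidean algorithm in ℚ[t]:
  t**4 + 10t**3 + 67t**2 + 210t − 4600 = (t − 2)(t**3 + 12t**2 + 127t + 644) + (−36t**2 − 180t − 3312)
  t**3 + 12t**2 + 127t + 644 = (−(1/36)t − 7/36)(−36t**2 − 180t − 3312) + (0)
Last nonzero remainder: −36t**2 − 180t − 3312. Dividing through by −36 gives the monic gcd t**2 + 5t + 92.

92 + 5t + t**2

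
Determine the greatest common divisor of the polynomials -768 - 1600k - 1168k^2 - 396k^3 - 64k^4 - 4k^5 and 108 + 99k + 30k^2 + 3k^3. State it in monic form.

Repeated division with remainder:
  -4k^5 - 64k^4 - 396k^3 - 1168k^2 - 1600k - 768 = (-(4/3)k^2 - 8k - 8)(3k^3 + 30k^2 + 99k + 108) + (8k^2 + 56k + 96)
  3k^3 + 30k^2 + 99k + 108 = ((3/8)k + 9/8)(8k^2 + 56k + 96) + (0)
Last nonzero remainder: 8k^2 + 56k + 96. Dividing through by 8 gives the monic gcd k^2 + 7k + 12.

12 + 7k + k^2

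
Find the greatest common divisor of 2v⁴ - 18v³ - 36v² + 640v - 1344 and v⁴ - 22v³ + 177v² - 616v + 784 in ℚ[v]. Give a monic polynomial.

By polynomial division,
  2v⁴ - 18v³ - 36v² + 640v - 1344 = (2)(v⁴ - 22v³ + 177v² - 616v + 784) + (26v³ - 390v² + 1872v - 2912)
  v⁴ - 22v³ + 177v² - 616v + 784 = ((1/26)v - 7/26)(26v³ - 390v² + 1872v - 2912) + (0)
Last nonzero remainder: 26v³ - 390v² + 1872v - 2912. Dividing through by 26 gives the monic gcd v³ - 15v² + 72v - 112.

v³ - 15v² + 72v - 112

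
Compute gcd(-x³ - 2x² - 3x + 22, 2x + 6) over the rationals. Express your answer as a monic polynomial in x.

By polynomial division,
  -x³ - 2x² - 3x + 22 = (-(1/2)x² + (1/2)x - 3)(2x + 6) + (40)
  2x + 6 = ((1/20)x + 3/20)(40) + (0)
The last nonzero remainder is the constant 40, so the polynomials are coprime and gcd = 1.

1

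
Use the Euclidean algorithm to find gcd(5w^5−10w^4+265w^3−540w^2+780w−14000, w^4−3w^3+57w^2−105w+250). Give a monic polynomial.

Apply the Euclidean algorithm:
  5w^5−10w^4+265w^3−540w^2+780w−14000 = (5w+5)(w^4−3w^3+57w^2−105w+250) + (−5w^3−300w^2+55w−15250)
  w^4−3w^3+57w^2−105w+250 = (−(1/5)w+63/5)(−5w^3−300w^2+55w−15250) + (3848w^2−3848w+192400)
  −5w^3−300w^2+55w−15250 = (−(5/3848)w−305/3848)(3848w^2−3848w+192400) + (0)
Last nonzero remainder: 3848w^2−3848w+192400. Dividing through by 3848 gives the monic gcd w^2−w+50.

w^2−w+50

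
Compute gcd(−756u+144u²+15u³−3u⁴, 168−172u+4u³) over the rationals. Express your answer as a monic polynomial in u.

Apply the Euclidean algorithm:
  −3u⁴+15u³+144u²−756u = (−(3/4)u+15/4)(4u³−172u+168) + (15u²+15u−630)
  4u³−172u+168 = ((4/15)u−4/15)(15u²+15u−630) + (0)
Last nonzero remainder: 15u²+15u−630. Dividing through by 15 gives the monic gcd u²+u−42.

−42+u+u²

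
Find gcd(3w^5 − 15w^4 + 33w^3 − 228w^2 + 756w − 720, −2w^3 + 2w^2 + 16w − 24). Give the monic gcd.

By polynomial division,
  3w^5 − 15w^4 + 33w^3 − 228w^2 + 756w − 720 = (−(3/2)w^2 + 6w − 45/2)(−2w^3 + 2w^2 + 16w − 24) + (−315w^2 + 1260w − 1260)
  −2w^3 + 2w^2 + 16w − 24 = ((2/315)w + 2/105)(−315w^2 + 1260w − 1260) + (0)
Last nonzero remainder: −315w^2 + 1260w − 1260. Dividing through by −315 gives the monic gcd w^2 − 4w + 4.

w^2 − 4w + 4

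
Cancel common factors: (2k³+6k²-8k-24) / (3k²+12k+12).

By polynomial division,
  2k³+6k²-8k-24 = ((2/3)k-2/3)(3k²+12k+12) + (-8k-16)
  3k²+12k+12 = (-(3/8)k-3/4)(-8k-16) + (0)
Last nonzero remainder: -8k-16. Dividing through by -8 gives the monic gcd k+2.
Cancel k+2 from numerator and denominator to get the reduced form.

(2k²+2k-12)/(3k+6)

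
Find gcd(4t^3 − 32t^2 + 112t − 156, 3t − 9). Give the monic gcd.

t − 3

Euclidean algorithm in ℚ[t]:
  4t^3 − 32t^2 + 112t − 156 = ((4/3)t^2 − (20/3)t + 52/3)(3t − 9) + (0)
Last nonzero remainder: 3t − 9. Dividing through by 3 gives the monic gcd t − 3.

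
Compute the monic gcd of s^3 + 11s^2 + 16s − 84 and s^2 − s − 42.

Apply the Euclidean algorithm:
  s^3 + 11s^2 + 16s − 84 = (s + 12)(s^2 − s − 42) + (70s + 420)
  s^2 − s − 42 = ((1/70)s − 1/10)(70s + 420) + (0)
Last nonzero remainder: 70s + 420. Dividing through by 70 gives the monic gcd s + 6.

s + 6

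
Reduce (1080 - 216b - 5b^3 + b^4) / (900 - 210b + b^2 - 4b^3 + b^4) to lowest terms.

Euclidean algorithm in ℚ[b]:
  b^4 - 5b^3 - 216b + 1080 = (b^4 - 4b^3 + b^2 - 210b + 900) + (-b^3 - b^2 - 6b + 180)
  b^4 - 4b^3 + b^2 - 210b + 900 = (-b + 5)(-b^3 - b^2 - 6b + 180) + (0)
Last nonzero remainder: -b^3 - b^2 - 6b + 180. Dividing through by -1 gives the monic gcd b^3 + b^2 + 6b - 180.
Cancel b^3 + b^2 + 6b - 180 from numerator and denominator to get the reduced form.

(-6 + b)/(-5 + b)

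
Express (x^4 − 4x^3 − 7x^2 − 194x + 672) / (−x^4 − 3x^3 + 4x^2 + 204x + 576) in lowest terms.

By polynomial division,
  x^4 − 4x^3 − 7x^2 − 194x + 672 = (−1)(−x^4 − 3x^3 + 4x^2 + 204x + 576) + (−7x^3 − 3x^2 + 10x + 1248)
  −x^4 − 3x^3 + 4x^2 + 204x + 576 = ((1/7)x + 18/49)(−7x^3 − 3x^2 + 10x + 1248) + ((180/49)x^2 + (1080/49)x + 5760/49)
  −7x^3 − 3x^2 + 10x + 1248 = (−(343/180)x + 637/60)((180/49)x^2 + (1080/49)x + 5760/49) + (0)
Last nonzero remainder: (180/49)x^2 + (1080/49)x + 5760/49. Dividing through by 180/49 gives the monic gcd x^2 + 6x + 32.
Cancel x^2 + 6x + 32 from numerator and denominator to get the reduced form.

(−x^2 + 10x − 21)/(x^2 − 3x − 18)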